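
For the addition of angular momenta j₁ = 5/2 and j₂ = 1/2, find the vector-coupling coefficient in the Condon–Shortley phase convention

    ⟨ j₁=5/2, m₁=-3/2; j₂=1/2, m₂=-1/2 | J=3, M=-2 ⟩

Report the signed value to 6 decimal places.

√[7·0!5!1!/7! · 1!4!0!1!1!5!] = √(480)
  +(−1)^0/∏(0,0,4,0,1,1)! = 1/24  (running 1/24)
⟨..|..⟩ = √(480)·(1/24) = +0.912871

+√(5/6) = +0.912871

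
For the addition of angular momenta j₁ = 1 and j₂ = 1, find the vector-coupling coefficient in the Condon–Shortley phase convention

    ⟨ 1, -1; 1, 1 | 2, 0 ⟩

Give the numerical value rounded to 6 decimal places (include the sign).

triangle: 0!*2!*2!/5! = 4/120
(j±m)!: 0!*2!*2!*0!*2!*2! = 16
prefactor² = (2J+1)*Δ*N² = 8/3
  k=0: +1/(0!*0!*2!*2!*0!*0!) = 1/4
Σ = 1/4  ⇒  CG² = 8/3*1/4² = 1/6
CG = +√(1/6) = +0.408248

+√(1/6) = +0.408248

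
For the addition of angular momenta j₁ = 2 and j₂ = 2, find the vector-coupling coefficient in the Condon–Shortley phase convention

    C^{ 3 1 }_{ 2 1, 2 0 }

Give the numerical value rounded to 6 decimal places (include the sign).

+√(1/5) ≈ +0.447214

√[7·1!3!3!/8! · 3!1!2!2!4!2!] = √(36/5)
  +(−1)^0/∏(0,1,1,2,2,1)! = 1/4  (running 1/4)
  +(−1)^1/∏(1,0,0,1,3,2)! = -1/12  (running 1/6)
⟨..|..⟩ = √(36/5)·(1/6) = +0.447214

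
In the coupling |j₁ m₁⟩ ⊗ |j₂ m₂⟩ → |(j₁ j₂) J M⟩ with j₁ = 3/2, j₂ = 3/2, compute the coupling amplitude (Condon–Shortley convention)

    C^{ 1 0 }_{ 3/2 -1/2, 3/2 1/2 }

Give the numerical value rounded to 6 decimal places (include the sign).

√[3·2!1!1!/5! · 1!2!2!1!1!1!] = √(1/5)
  +(−1)^1/∏(1,1,1,1,0,0)! = -1  (running -1)
  +(−1)^2/∏(2,0,0,0,1,1)! = 1/2  (running -1/2)
⟨..|..⟩ = √(1/5)·(-1/2) = -0.223607

−√(1/20) ≈ -0.223607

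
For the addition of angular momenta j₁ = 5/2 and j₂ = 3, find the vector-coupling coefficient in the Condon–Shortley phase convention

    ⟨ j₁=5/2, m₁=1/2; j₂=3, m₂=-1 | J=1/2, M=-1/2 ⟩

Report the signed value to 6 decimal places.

j₁+j₂−J=5  J+j₁−j₂=0  J−j₁+j₂=1  j₁+j₂+J+1=7
(j₁±m₁, j₂±m₂, J±M) = (3,2,2,4,0,1)
P² = 192/7
sum k=2..2:
  [2] +1/12 = 1/12
S = 1/12
C² = P²·S² = 4/21 ; C = +0.436436

+√(4/21) ≈ +0.436436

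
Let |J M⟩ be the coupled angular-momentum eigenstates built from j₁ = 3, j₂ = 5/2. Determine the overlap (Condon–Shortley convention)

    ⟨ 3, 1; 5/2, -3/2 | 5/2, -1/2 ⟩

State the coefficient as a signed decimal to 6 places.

triangle: 3!*3!*2!/9! = 72/362880
(j±m)!: 4!*2!*1!*4!*2!*3! = 13824
prefactor² = (2J+1)*Δ*N² = 576/35
  k=0: +1/(0!*3!*2!*1!*1!*1!) = 1/12
  k=1: −1/(1!*2!*1!*0!*2!*2!) = -1/8
Σ = -1/24  ⇒  CG² = 576/35*(-1/24)² = 1/35
CG = −√(1/35) = -0.169031

-0.169031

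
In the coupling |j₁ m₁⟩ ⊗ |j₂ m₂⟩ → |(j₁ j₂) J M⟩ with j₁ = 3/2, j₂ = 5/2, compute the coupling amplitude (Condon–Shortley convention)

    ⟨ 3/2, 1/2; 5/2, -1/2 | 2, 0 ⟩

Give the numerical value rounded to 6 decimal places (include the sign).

j₁+j₂−J=2  J+j₁−j₂=1  J−j₁+j₂=3  j₁+j₂+J+1=7
(j₁±m₁, j₂±m₂, J±M) = (2,1,2,3,2,2)
P² = 8/7
sum k=0..1:
  [0] +1/4 = 1/4
  [1] −1/2 = -1/2
S = -1/4
C² = P²·S² = 1/14 ; C = -0.267261

−√(1/14) ≈ -0.267261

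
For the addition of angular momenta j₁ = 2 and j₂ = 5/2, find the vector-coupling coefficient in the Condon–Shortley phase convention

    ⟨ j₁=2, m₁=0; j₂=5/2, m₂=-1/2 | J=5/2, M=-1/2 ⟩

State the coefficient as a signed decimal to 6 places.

triangle: 2!·2!·3!/8! = 24/40320
(j±m)!: 2!·2!·2!·3!·2!·3! = 576
prefactor² = (2J+1)·Δ·N² = 72/35
  k=0: +1/(0!·2!·2!·2!·0!·1!) = 1/8
  k=1: −1/(1!·1!·1!·1!·1!·2!) = -1/2
  k=2: +1/(2!·0!·0!·0!·2!·3!) = 1/24
Σ = -1/3  ⇒  CG² = 72/35·(-1/3)² = 8/35
CG = −√(8/35) = -0.478091

-0.478091  (= −√(8/35))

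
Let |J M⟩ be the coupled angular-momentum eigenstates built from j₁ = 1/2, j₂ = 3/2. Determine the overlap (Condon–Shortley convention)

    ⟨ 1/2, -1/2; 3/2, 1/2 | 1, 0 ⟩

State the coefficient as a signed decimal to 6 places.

triangle: 1!×0!×2!/4! = 2/24
(j±m)!: 0!×1!×2!×1!×1!×1! = 2
prefactor² = (2J+1)×Δ×N² = 1/2
  k=1: −1/(1!×0!×0!×1!×0!×1!) = -1
Σ = -1  ⇒  CG² = 1/2×(-1)² = 1/2
CG = −√(1/2) = -0.707107

-0.707107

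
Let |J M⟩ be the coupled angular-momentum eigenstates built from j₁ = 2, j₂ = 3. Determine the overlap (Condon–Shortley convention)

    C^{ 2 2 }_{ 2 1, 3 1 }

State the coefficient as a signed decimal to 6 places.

j₁+j₂−J=3  J+j₁−j₂=1  J−j₁+j₂=3  j₁+j₂+J+1=8
(j₁±m₁, j₂±m₂, J±M) = (3,1,4,2,4,0)
P² = 216/7
sum k=1..1:
  [1] −1/12 = -1/12
S = -1/12
C² = P²·S² = 3/14 ; C = -0.462910

-0.462910  (= −√(3/14))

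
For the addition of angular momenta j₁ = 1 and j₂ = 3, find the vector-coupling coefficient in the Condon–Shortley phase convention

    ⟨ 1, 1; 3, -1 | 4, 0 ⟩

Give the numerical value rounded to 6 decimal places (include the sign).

+√(3/14) ≈ +0.462910

triangle: 0!×2!×6!/9! = 1440/362880
(j±m)!: 2!×0!×2!×4!×4!×4! = 55296
prefactor² = (2J+1)×Δ×N² = 13824/7
  k=0: +1/(0!×0!×0!×2!×2!×4!) = 1/96
Σ = 1/96  ⇒  CG² = 13824/7×1/96² = 3/14
CG = +√(3/14) = +0.462910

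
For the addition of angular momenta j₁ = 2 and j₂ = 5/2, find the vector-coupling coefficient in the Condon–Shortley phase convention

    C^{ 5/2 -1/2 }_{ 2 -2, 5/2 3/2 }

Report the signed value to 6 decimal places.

+0.621059

j₁+j₂−J=2  J+j₁−j₂=2  J−j₁+j₂=3  j₁+j₂+J+1=8
(j₁±m₁, j₂±m₂, J±M) = (0,4,4,1,2,3)
P² = 864/35
sum k=2..2:
  [2] +1/8 = 1/8
S = 1/8
C² = P²·S² = 27/70 ; C = +0.621059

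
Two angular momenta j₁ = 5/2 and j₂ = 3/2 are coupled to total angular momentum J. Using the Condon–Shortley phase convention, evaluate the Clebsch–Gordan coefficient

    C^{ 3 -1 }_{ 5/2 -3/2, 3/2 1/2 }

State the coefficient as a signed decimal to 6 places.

−√(49/120) ≈ -0.639010

j₁+j₂−J=1  J+j₁−j₂=4  J−j₁+j₂=2  j₁+j₂+J+1=8
(j₁±m₁, j₂±m₂, J±M) = (1,4,2,1,2,4)
P² = 96/5
sum k=0..1:
  [0] +1/48 = 1/48
  [1] −1/6 = -1/6
S = -7/48
C² = P²·S² = 49/120 ; C = -0.639010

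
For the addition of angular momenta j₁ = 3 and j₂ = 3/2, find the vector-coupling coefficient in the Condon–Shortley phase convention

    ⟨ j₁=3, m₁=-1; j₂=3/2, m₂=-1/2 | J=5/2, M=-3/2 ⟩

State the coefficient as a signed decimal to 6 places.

-0.591608

j₁+j₂−J=2  J+j₁−j₂=4  J−j₁+j₂=1  j₁+j₂+J+1=8
(j₁±m₁, j₂±m₂, J±M) = (2,4,1,2,1,4)
P² = 576/35
sum k=0..1:
  [0] +1/48 = 1/48
  [1] −1/6 = -1/6
S = -7/48
C² = P²·S² = 7/20 ; C = -0.591608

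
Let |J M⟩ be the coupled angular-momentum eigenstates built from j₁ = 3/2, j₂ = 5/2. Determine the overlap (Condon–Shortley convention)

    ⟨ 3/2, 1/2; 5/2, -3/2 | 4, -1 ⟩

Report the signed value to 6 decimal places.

+√(15/56) = +0.517549

j₁+j₂−J=0  J+j₁−j₂=3  J−j₁+j₂=5  j₁+j₂+J+1=9
(j₁±m₁, j₂±m₂, J±M) = (2,1,1,4,3,5)
P² = 4320/7
sum k=0..0:
  [0] +1/48 = 1/48
S = 1/48
C² = P²·S² = 15/56 ; C = +0.517549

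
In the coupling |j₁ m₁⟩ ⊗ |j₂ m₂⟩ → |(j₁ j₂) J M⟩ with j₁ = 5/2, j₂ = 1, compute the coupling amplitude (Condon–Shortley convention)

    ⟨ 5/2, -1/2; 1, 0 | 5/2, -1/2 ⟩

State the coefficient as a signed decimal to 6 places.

−√(1/35) ≈ -0.169031

√[6·1!4!1!/7! · 2!3!1!1!2!3!] = √(144/35)
  +(−1)^0/∏(0,1,3,1,1,0)! = 1/6  (running 1/6)
  +(−1)^1/∏(1,0,2,0,2,1)! = -1/4  (running -1/12)
⟨..|..⟩ = √(144/35)·(-1/12) = -0.169031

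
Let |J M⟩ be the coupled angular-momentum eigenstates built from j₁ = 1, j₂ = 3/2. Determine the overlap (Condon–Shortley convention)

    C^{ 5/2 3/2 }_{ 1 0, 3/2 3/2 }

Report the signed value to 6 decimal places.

√[6·0!2!3!/6! · 1!1!3!0!4!1!] = √(72/5)
  +(−1)^0/∏(0,0,1,3,1,0)! = 1/6  (running 1/6)
⟨..|..⟩ = √(72/5)·(1/6) = +0.632456

+0.632456  (= +√(2/5))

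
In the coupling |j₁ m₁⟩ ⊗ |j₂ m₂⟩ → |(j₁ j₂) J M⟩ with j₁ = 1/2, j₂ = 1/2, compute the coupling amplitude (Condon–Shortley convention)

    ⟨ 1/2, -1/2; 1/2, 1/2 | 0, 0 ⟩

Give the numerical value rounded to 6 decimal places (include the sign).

-0.707107

√[1·1!0!0!/2! · 0!1!1!0!0!0!] = √(1/2)
  +(−1)^1/∏(1,0,0,0,0,0)! = -1  (running -1)
⟨..|..⟩ = √(1/2)·(-1) = -0.707107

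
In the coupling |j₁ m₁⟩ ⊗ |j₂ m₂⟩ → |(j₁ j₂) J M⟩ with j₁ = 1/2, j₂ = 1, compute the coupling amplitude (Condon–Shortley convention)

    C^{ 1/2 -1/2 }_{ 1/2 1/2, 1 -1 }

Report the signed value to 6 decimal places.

triangle: 1!·0!·1!/3! = 1/6
(j±m)!: 1!·0!·0!·2!·0!·1! = 2
prefactor² = (2J+1)·Δ·N² = 2/3
  k=0: +1/(0!·1!·0!·0!·0!·1!) = 1
Σ = 1  ⇒  CG² = 2/3·1² = 2/3
CG = +√(2/3) = +0.816497

+√(2/3) = +0.816497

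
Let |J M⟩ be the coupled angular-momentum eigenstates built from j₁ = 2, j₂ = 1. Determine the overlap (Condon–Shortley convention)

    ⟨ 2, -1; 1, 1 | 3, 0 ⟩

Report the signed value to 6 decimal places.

√[7·0!4!2!/7! · 1!3!2!0!3!3!] = √(144/5)
  +(−1)^0/∏(0,0,3,2,1,0)! = 1/12  (running 1/12)
⟨..|..⟩ = √(144/5)·(1/12) = +0.447214

+0.447214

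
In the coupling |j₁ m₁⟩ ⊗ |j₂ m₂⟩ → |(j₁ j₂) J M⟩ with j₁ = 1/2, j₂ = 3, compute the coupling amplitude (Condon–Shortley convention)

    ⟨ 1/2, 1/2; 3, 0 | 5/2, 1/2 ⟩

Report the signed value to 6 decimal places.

+√(3/7) ≈ +0.654654

√[6·1!0!5!/7! · 1!0!3!3!3!2!] = √(432/7)
  +(−1)^0/∏(0,1,0,3,0,2)! = 1/12  (running 1/12)
⟨..|..⟩ = √(432/7)·(1/12) = +0.654654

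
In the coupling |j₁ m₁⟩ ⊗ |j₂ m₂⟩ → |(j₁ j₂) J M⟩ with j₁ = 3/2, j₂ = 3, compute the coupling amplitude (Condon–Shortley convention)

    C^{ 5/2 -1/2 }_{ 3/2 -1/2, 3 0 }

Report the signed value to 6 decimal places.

j₁+j₂−J=2  J+j₁−j₂=1  J−j₁+j₂=4  j₁+j₂+J+1=8
(j₁±m₁, j₂±m₂, J±M) = (1,2,3,3,2,3)
P² = 216/35
sum k=1..2:
  [1] −1/4 = -1/4
  [2] +1/12 = 1/12
S = -1/6
C² = P²·S² = 6/35 ; C = -0.414039

-0.414039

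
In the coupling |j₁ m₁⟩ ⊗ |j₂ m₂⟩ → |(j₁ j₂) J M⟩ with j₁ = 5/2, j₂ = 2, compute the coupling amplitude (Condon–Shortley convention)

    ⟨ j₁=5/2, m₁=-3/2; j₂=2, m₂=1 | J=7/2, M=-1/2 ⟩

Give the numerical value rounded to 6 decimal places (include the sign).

triangle: 1!×4!×3!/9! = 144/362880
(j±m)!: 1!×4!×3!×1!×3!×4! = 20736
prefactor² = (2J+1)×Δ×N² = 2304/35
  k=0: +1/(0!×1!×4!×3!×0!×0!) = 1/144
  k=1: −1/(1!×0!×3!×2!×1!×1!) = -1/12
Σ = -11/144  ⇒  CG² = 2304/35×(-11/144)² = 121/315
CG = −√(121/315) = -0.619780

-0.619780  (= −√(121/315))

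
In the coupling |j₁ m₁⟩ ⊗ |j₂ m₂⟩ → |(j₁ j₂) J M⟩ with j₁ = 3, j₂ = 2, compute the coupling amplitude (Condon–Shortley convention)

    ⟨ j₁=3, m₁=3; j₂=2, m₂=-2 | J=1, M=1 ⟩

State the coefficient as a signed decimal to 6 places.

+0.654654  (= +√(3/7))

√[3·4!2!0!/7! · 6!0!0!4!2!0!] = √(6912/7)
  +(−1)^0/∏(0,4,0,0,2,0)! = 1/48  (running 1/48)
⟨..|..⟩ = √(6912/7)·(1/48) = +0.654654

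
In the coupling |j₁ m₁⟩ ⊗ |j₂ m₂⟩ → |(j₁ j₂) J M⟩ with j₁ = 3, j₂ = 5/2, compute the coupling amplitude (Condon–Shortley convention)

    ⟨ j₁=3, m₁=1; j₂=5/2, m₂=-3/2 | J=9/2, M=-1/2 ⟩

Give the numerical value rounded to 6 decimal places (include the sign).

j₁+j₂−J=1  J+j₁−j₂=5  J−j₁+j₂=4  j₁+j₂+J+1=11
(j₁±m₁, j₂±m₂, J±M) = (4,2,1,4,4,5)
P² = 184320/77
sum k=0..1:
  [0] +1/72 = 1/72
  [1] −1/576 = -1/576
S = 7/576
C² = P²·S² = 35/99 ; C = +0.594588

+0.594588  (= +√(35/99))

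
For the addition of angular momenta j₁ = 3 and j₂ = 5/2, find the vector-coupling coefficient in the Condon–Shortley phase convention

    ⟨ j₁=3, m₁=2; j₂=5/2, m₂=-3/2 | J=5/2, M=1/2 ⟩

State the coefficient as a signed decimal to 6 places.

j₁+j₂−J=3  J+j₁−j₂=3  J−j₁+j₂=2  j₁+j₂+J+1=9
(j₁±m₁, j₂±m₂, J±M) = (5,1,1,4,3,2)
P² = 288/7
sum k=0..1:
  [0] +1/12 = 1/12
  [1] −1/24 = -1/24
S = 1/24
C² = P²·S² = 1/14 ; C = +0.267261

+√(1/14) = +0.267261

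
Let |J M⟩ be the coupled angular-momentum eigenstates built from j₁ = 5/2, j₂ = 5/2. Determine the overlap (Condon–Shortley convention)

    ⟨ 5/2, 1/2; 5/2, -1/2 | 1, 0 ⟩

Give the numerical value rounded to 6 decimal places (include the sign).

+√(1/70) = +0.119523

triangle: 4!×1!×1!/7! = 24/5040
(j±m)!: 3!×2!×2!×3!×1!×1! = 144
prefactor² = (2J+1)×Δ×N² = 72/35
  k=1: −1/(1!×3!×1!×1!×0!×0!) = -1/6
  k=2: +1/(2!×2!×0!×0!×1!×1!) = 1/4
Σ = 1/12  ⇒  CG² = 72/35×1/12² = 1/70
CG = +√(1/70) = +0.119523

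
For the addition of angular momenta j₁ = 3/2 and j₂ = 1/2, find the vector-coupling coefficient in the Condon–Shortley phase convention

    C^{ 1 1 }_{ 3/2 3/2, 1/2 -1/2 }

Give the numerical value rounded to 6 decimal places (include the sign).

triangle: 1!·2!·0!/4! = 2/24
(j±m)!: 3!·0!·0!·1!·2!·0! = 12
prefactor² = (2J+1)·Δ·N² = 3
  k=0: +1/(0!·1!·0!·0!·2!·0!) = 1/2
Σ = 1/2  ⇒  CG² = 3·1/2² = 3/4
CG = +√(3/4) = +0.866025

+0.866025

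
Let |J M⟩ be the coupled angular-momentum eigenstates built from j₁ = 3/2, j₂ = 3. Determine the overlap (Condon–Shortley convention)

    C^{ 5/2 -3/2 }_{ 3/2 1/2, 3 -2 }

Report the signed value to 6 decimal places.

+√(1/14) = +0.267261

√[6·2!1!4!/8! · 2!1!1!5!1!4!] = √(288/7)
  +(−1)^0/∏(0,2,1,1,0,3)! = 1/12  (running 1/12)
  +(−1)^1/∏(1,1,0,0,1,4)! = -1/24  (running 1/24)
⟨..|..⟩ = √(288/7)·(1/24) = +0.267261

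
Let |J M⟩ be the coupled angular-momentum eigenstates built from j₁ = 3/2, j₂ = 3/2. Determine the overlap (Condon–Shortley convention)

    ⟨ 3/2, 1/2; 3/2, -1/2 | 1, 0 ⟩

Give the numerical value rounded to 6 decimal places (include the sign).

triangle: 2!*1!*1!/5! = 2/120
(j±m)!: 2!*1!*1!*2!*1!*1! = 4
prefactor² = (2J+1)*Δ*N² = 1/5
  k=0: +1/(0!*2!*1!*1!*0!*0!) = 1/2
  k=1: −1/(1!*1!*0!*0!*1!*1!) = -1
Σ = -1/2  ⇒  CG² = 1/5*(-1/2)² = 1/20
CG = −√(1/20) = -0.223607

−√(1/20) = -0.223607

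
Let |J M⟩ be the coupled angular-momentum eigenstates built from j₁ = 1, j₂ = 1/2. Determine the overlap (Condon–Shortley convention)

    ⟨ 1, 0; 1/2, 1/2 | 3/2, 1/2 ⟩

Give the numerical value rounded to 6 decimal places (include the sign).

triangle: 0!*2!*1!/4! = 2/24
(j±m)!: 1!*1!*1!*0!*2!*1! = 2
prefactor² = (2J+1)*Δ*N² = 2/3
  k=0: +1/(0!*0!*1!*1!*1!*0!) = 1
Σ = 1  ⇒  CG² = 2/3*1² = 2/3
CG = +√(2/3) = +0.816497

+√(2/3) ≈ +0.816497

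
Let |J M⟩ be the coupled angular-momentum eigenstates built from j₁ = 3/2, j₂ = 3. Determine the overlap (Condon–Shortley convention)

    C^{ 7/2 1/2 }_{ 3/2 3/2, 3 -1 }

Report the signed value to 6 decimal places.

+0.617213  (= +√(8/21))

triangle: 1!*2!*5!/9! = 240/362880
(j±m)!: 3!*0!*2!*4!*4!*3! = 41472
prefactor² = (2J+1)*Δ*N² = 1536/7
  k=0: +1/(0!*1!*0!*2!*2!*3!) = 1/24
Σ = 1/24  ⇒  CG² = 1536/7*1/24² = 8/21
CG = +√(8/21) = +0.617213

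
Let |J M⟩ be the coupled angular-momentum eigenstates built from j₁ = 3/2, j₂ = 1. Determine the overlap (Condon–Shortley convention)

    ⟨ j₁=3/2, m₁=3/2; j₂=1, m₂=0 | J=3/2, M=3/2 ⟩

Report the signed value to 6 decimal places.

triangle: 1!*2!*1!/5! = 2/120
(j±m)!: 3!*0!*1!*1!*3!*0! = 36
prefactor² = (2J+1)*Δ*N² = 12/5
  k=0: +1/(0!*1!*0!*1!*2!*0!) = 1/2
Σ = 1/2  ⇒  CG² = 12/5*1/2² = 3/5
CG = +√(3/5) = +0.774597

+0.774597  (= +√(3/5))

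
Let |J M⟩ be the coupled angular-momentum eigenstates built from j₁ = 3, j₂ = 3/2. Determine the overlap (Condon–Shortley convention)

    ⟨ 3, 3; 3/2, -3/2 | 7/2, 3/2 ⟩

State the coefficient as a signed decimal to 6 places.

√[8·1!5!2!/9! · 6!0!0!3!5!2!] = √(38400/7)
  +(−1)^0/∏(0,1,0,0,5,2)! = 1/240  (running 1/240)
⟨..|..⟩ = √(38400/7)·(1/240) = +0.308607

+√(2/21) ≈ +0.308607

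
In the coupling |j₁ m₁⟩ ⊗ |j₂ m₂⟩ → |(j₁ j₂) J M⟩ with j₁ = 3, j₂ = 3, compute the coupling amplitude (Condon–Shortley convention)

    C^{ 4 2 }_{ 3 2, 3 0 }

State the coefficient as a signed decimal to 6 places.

triangle: 2!*4!*4!/11! = 1152/39916800
(j±m)!: 5!*1!*3!*3!*6!*2! = 6220800
prefactor² = (2J+1)*Δ*N² = 124416/77
  k=0: +1/(0!*2!*1!*3!*3!*1!) = 1/72
  k=1: −1/(1!*1!*0!*2!*4!*2!) = -1/96
Σ = 1/288  ⇒  CG² = 124416/77*1/288² = 3/154
CG = +√(3/154) = +0.139573

+√(3/154) ≈ +0.139573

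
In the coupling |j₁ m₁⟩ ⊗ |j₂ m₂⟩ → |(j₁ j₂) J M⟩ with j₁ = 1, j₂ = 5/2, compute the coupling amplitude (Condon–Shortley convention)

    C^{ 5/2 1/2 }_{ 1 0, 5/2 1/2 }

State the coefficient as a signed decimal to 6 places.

j₁+j₂−J=1  J+j₁−j₂=1  J−j₁+j₂=4  j₁+j₂+J+1=7
(j₁±m₁, j₂±m₂, J±M) = (1,1,3,2,3,2)
P² = 144/35
sum k=0..1:
  [0] +1/6 = 1/6
  [1] −1/4 = -1/4
S = -1/12
C² = P²·S² = 1/35 ; C = -0.169031

-0.169031  (= −√(1/35))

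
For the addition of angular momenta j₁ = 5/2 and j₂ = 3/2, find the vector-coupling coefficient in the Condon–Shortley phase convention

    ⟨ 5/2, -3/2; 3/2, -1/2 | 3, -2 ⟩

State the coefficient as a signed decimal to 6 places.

−√(1/12) ≈ -0.288675

triangle: 1!×4!×2!/8! = 48/40320
(j±m)!: 1!×4!×1!×2!×1!×5! = 5760
prefactor² = (2J+1)×Δ×N² = 48
  k=0: +1/(0!×1!×4!×1!×0!×1!) = 1/24
  k=1: −1/(1!×0!×3!×0!×1!×2!) = -1/12
Σ = -1/24  ⇒  CG² = 48×(-1/24)² = 1/12
CG = −√(1/12) = -0.288675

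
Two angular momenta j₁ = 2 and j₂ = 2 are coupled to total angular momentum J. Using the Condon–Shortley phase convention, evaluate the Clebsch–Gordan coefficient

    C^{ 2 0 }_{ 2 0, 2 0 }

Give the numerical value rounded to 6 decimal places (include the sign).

j₁+j₂−J=2  J+j₁−j₂=2  J−j₁+j₂=2  j₁+j₂+J+1=7
(j₁±m₁, j₂±m₂, J±M) = (2,2,2,2,2,2)
P² = 32/63
sum k=0..2:
  [0] +1/8 = 1/8
  [1] −1/1 = -1
  [2] +1/8 = 1/8
S = -3/4
C² = P²·S² = 2/7 ; C = -0.534522

-0.534522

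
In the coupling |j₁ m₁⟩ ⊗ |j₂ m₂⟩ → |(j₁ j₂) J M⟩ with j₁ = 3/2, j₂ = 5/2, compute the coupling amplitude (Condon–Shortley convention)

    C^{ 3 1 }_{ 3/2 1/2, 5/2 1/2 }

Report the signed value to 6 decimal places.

+0.129099  (= +√(1/60))

j₁+j₂−J=1  J+j₁−j₂=2  J−j₁+j₂=4  j₁+j₂+J+1=8
(j₁±m₁, j₂±m₂, J±M) = (2,1,3,2,4,2)
P² = 48/5
sum k=0..1:
  [0] +1/6 = 1/6
  [1] −1/8 = -1/8
S = 1/24
C² = P²·S² = 1/60 ; C = +0.129099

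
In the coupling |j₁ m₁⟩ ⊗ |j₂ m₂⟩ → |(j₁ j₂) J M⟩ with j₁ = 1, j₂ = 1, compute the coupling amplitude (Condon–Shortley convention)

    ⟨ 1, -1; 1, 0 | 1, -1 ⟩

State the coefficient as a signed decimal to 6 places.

j₁+j₂−J=1  J+j₁−j₂=1  J−j₁+j₂=1  j₁+j₂+J+1=4
(j₁±m₁, j₂±m₂, J±M) = (0,2,1,1,0,2)
P² = 1/2
sum k=1..1:
  [1] −1/1 = -1
S = -1
C² = P²·S² = 1/2 ; C = -0.707107

−√(1/2) = -0.707107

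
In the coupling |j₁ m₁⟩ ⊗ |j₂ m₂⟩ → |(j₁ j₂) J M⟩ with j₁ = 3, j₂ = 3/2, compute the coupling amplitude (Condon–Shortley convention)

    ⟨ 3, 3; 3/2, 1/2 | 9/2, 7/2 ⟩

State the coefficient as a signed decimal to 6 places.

+0.577350

√[10·0!6!3!/10! · 6!0!2!1!8!1!] = √(691200)
  +(−1)^0/∏(0,0,0,2,6,1)! = 1/1440  (running 1/1440)
⟨..|..⟩ = √(691200)·(1/1440) = +0.577350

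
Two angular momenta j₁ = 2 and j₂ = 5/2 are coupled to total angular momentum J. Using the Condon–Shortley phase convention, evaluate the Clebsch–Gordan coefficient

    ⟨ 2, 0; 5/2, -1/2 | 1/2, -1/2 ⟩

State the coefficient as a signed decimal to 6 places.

+√(1/5) = +0.447214

√[2·4!0!1!/6! · 2!2!2!3!0!1!] = √(16/5)
  +(−1)^2/∏(2,2,0,0,0,1)! = 1/4  (running 1/4)
⟨..|..⟩ = √(16/5)·(1/4) = +0.447214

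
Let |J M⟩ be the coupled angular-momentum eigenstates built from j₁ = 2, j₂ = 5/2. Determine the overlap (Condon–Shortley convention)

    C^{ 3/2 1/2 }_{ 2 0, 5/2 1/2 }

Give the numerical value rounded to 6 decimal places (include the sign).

+√(2/35) ≈ +0.239046

triangle: 3!×1!×2!/7! = 12/5040
(j±m)!: 2!×2!×3!×2!×2!×1! = 96
prefactor² = (2J+1)×Δ×N² = 32/35
  k=1: −1/(1!×2!×1!×2!×0!×0!) = -1/4
  k=2: +1/(2!×1!×0!×1!×1!×1!) = 1/2
Σ = 1/4  ⇒  CG² = 32/35×1/4² = 2/35
CG = +√(2/35) = +0.239046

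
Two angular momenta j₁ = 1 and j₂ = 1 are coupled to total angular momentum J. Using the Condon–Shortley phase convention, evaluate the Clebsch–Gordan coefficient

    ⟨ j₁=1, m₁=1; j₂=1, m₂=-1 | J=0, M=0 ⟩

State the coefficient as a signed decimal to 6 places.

triangle: 2!*0!*0!/3! = 2/6
(j±m)!: 2!*0!*0!*2!*0!*0! = 4
prefactor² = (2J+1)*Δ*N² = 4/3
  k=0: +1/(0!*2!*0!*0!*0!*0!) = 1/2
Σ = 1/2  ⇒  CG² = 4/3*1/2² = 1/3
CG = +√(1/3) = +0.577350

+0.577350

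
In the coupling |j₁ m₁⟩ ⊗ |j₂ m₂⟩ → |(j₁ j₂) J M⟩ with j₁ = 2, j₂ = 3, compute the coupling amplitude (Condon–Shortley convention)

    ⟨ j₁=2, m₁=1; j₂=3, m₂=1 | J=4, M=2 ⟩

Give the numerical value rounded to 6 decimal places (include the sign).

+0.188982

j₁+j₂−J=1  J+j₁−j₂=3  J−j₁+j₂=5  j₁+j₂+J+1=10
(j₁±m₁, j₂±m₂, J±M) = (3,1,4,2,6,2)
P² = 5184/7
sum k=0..1:
  [0] +1/48 = 1/48
  [1] −1/72 = -1/72
S = 1/144
C² = P²·S² = 1/28 ; C = +0.188982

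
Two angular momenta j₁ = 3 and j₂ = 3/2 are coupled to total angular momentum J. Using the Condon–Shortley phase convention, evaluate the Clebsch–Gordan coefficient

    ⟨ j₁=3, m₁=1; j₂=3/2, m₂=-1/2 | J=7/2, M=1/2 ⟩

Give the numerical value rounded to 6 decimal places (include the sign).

j₁+j₂−J=1  J+j₁−j₂=5  J−j₁+j₂=2  j₁+j₂+J+1=9
(j₁±m₁, j₂±m₂, J±M) = (4,2,1,2,4,3)
P² = 512/7
sum k=0..1:
  [0] +1/12 = 1/12
  [1] −1/48 = -1/48
S = 1/16
C² = P²·S² = 2/7 ; C = +0.534522

+√(2/7) = +0.534522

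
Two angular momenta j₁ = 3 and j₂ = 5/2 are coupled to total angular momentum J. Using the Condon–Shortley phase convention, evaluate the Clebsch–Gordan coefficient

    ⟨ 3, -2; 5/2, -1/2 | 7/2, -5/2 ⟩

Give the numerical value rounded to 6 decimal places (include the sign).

√[8·2!4!3!/10! · 1!5!2!3!1!6!] = √(4608/7)
  +(−1)^1/∏(1,1,4,1,0,2)! = -1/48  (running -1/48)
  +(−1)^2/∏(2,0,3,0,1,3)! = 1/72  (running -1/144)
⟨..|..⟩ = √(4608/7)·(-1/144) = -0.178174

-0.178174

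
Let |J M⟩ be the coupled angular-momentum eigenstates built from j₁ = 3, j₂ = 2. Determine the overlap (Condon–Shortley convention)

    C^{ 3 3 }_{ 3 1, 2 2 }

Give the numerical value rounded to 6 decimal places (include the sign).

j₁+j₂−J=2  J+j₁−j₂=4  J−j₁+j₂=2  j₁+j₂+J+1=9
(j₁±m₁, j₂±m₂, J±M) = (4,2,4,0,6,0)
P² = 1536
sum k=2..2:
  [2] +1/96 = 1/96
S = 1/96
C² = P²·S² = 1/6 ; C = +0.408248

+0.408248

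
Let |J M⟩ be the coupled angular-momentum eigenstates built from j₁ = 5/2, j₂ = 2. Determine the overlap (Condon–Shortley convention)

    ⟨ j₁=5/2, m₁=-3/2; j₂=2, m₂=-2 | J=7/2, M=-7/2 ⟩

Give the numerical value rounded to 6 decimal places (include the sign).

j₁+j₂−J=1  J+j₁−j₂=4  J−j₁+j₂=3  j₁+j₂+J+1=9
(j₁±m₁, j₂±m₂, J±M) = (1,4,0,4,0,7)
P² = 9216
sum k=0..0:
  [0] +1/144 = 1/144
S = 1/144
C² = P²·S² = 4/9 ; C = +0.666667

+√(4/9) = +0.666667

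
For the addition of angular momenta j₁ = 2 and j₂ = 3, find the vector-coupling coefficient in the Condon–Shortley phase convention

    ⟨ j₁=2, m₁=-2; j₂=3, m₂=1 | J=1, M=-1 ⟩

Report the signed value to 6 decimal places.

+√(1/35) ≈ +0.169031

√[3·4!0!2!/7! · 0!4!4!2!0!2!] = √(2304/35)
  +(−1)^4/∏(4,0,0,0,0,2)! = 1/48  (running 1/48)
⟨..|..⟩ = √(2304/35)·(1/48) = +0.169031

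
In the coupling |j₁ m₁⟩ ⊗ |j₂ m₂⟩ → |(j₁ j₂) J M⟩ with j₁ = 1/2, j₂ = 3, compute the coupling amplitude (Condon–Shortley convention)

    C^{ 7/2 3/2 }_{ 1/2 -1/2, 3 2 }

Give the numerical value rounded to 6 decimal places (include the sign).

+0.534522

triangle: 0!·1!·6!/8! = 720/40320
(j±m)!: 0!·1!·5!·1!·5!·2! = 28800
prefactor² = (2J+1)·Δ·N² = 28800/7
  k=0: +1/(0!·0!·1!·5!·0!·1!) = 1/120
Σ = 1/120  ⇒  CG² = 28800/7·1/120² = 2/7
CG = +√(2/7) = +0.534522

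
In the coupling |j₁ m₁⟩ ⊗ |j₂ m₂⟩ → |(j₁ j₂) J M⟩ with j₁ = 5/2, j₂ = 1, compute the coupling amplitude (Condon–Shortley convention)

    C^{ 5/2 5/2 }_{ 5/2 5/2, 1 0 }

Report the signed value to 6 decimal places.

+0.845154

j₁+j₂−J=1  J+j₁−j₂=4  J−j₁+j₂=1  j₁+j₂+J+1=7
(j₁±m₁, j₂±m₂, J±M) = (5,0,1,1,5,0)
P² = 2880/7
sum k=0..0:
  [0] +1/24 = 1/24
S = 1/24
C² = P²·S² = 5/7 ; C = +0.845154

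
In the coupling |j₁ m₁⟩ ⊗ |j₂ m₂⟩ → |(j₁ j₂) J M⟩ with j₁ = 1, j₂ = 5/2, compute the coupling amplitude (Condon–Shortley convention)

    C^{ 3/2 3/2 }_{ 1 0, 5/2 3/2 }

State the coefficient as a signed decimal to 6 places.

-0.516398  (= −√(4/15))

j₁+j₂−J=2  J+j₁−j₂=0  J−j₁+j₂=3  j₁+j₂+J+1=6
(j₁±m₁, j₂±m₂, J±M) = (1,1,4,1,3,0)
P² = 48/5
sum k=1..1:
  [1] −1/6 = -1/6
S = -1/6
C² = P²·S² = 4/15 ; C = -0.516398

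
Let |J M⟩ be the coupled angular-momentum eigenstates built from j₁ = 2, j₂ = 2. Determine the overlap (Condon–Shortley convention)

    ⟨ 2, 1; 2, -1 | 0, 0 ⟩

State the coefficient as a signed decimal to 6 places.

√[1·4!0!0!/5! · 3!1!1!3!0!0!] = √(36/5)
  +(−1)^1/∏(1,3,0,0,0,0)! = -1/6  (running -1/6)
⟨..|..⟩ = √(36/5)·(-1/6) = -0.447214

-0.447214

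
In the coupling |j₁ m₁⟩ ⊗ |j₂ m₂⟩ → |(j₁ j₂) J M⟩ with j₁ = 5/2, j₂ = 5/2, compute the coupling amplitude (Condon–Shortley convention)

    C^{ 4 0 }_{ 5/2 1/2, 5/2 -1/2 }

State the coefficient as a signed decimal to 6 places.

+√(1/7) = +0.377964

triangle: 1!×4!×4!/10! = 576/3628800
(j±m)!: 3!×2!×2!×3!×4!×4! = 82944
prefactor² = (2J+1)×Δ×N² = 20736/175
  k=0: +1/(0!×1!×2!×2!×2!×2!) = 1/16
  k=1: −1/(1!×0!×1!×1!×3!×3!) = -1/36
Σ = 5/144  ⇒  CG² = 20736/175×5/144² = 1/7
CG = +√(1/7) = +0.377964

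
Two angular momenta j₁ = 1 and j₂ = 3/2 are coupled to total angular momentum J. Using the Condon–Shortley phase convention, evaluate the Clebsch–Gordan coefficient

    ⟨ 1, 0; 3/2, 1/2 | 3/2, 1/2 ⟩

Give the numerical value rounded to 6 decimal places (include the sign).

-0.258199  (= −√(1/15))

j₁+j₂−J=1  J+j₁−j₂=1  J−j₁+j₂=2  j₁+j₂+J+1=5
(j₁±m₁, j₂±m₂, J±M) = (1,1,2,1,2,1)
P² = 4/15
sum k=0..1:
  [0] +1/2 = 1/2
  [1] −1/1 = -1
S = -1/2
C² = P²·S² = 1/15 ; C = -0.258199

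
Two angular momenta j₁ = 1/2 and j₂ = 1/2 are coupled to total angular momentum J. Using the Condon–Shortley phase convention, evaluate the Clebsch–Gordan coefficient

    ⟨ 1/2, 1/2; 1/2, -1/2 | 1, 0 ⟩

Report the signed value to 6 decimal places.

triangle: 0!·1!·1!/3! = 1/6
(j±m)!: 1!·0!·0!·1!·1!·1! = 1
prefactor² = (2J+1)·Δ·N² = 1/2
  k=0: +1/(0!·0!·0!·0!·1!·1!) = 1
Σ = 1  ⇒  CG² = 1/2·1² = 1/2
CG = +√(1/2) = +0.707107

+√(1/2) ≈ +0.707107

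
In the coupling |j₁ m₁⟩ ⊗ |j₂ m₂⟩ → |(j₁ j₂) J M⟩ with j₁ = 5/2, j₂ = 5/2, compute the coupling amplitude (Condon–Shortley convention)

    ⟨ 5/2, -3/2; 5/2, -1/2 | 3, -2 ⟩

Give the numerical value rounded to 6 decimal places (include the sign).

triangle: 2!·3!·3!/9! = 72/362880
(j±m)!: 1!·4!·2!·3!·1!·5! = 34560
prefactor² = (2J+1)·Δ·N² = 48
  k=1: −1/(1!·1!·3!·1!·0!·2!) = -1/12
  k=2: +1/(2!·0!·2!·0!·1!·3!) = 1/24
Σ = -1/24  ⇒  CG² = 48·(-1/24)² = 1/12
CG = −√(1/12) = -0.288675

-0.288675  (= −√(1/12))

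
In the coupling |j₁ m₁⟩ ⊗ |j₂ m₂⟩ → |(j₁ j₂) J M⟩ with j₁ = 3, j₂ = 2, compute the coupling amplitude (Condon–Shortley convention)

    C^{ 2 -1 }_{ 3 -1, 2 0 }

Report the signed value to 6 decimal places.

+0.377964

j₁+j₂−J=3  J+j₁−j₂=3  J−j₁+j₂=1  j₁+j₂+J+1=8
(j₁±m₁, j₂±m₂, J±M) = (2,4,2,2,1,3)
P² = 36/7
sum k=1..2:
  [1] −1/12 = -1/12
  [2] +1/4 = 1/4
S = 1/6
C² = P²·S² = 1/7 ; C = +0.377964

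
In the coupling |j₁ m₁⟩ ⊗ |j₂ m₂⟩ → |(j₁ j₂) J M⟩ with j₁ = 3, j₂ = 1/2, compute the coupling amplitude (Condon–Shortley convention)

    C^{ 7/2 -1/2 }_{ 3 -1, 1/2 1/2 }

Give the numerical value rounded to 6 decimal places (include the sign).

√[8·0!6!1!/8! · 2!4!1!0!3!4!] = √(6912/7)
  +(−1)^0/∏(0,0,4,1,2,0)! = 1/48  (running 1/48)
⟨..|..⟩ = √(6912/7)·(1/48) = +0.654654

+√(3/7) = +0.654654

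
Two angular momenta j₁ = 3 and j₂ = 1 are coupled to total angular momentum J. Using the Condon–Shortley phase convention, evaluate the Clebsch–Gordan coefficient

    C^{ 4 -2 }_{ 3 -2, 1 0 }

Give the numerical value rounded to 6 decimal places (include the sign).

triangle: 0!×6!×2!/9! = 1440/362880
(j±m)!: 1!×5!×1!×1!×2!×6! = 172800
prefactor² = (2J+1)×Δ×N² = 43200/7
  k=0: +1/(0!×0!×5!×1!×1!×1!) = 1/120
Σ = 1/120  ⇒  CG² = 43200/7×1/120² = 3/7
CG = +√(3/7) = +0.654654

+0.654654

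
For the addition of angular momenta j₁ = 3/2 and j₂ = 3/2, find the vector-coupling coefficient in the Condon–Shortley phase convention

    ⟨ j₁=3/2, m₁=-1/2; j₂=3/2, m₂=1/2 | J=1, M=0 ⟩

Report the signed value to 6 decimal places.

−√(1/20) ≈ -0.223607

j₁+j₂−J=2  J+j₁−j₂=1  J−j₁+j₂=1  j₁+j₂+J+1=5
(j₁±m₁, j₂±m₂, J±M) = (1,2,2,1,1,1)
P² = 1/5
sum k=1..2:
  [1] −1/1 = -1
  [2] +1/2 = 1/2
S = -1/2
C² = P²·S² = 1/20 ; C = -0.223607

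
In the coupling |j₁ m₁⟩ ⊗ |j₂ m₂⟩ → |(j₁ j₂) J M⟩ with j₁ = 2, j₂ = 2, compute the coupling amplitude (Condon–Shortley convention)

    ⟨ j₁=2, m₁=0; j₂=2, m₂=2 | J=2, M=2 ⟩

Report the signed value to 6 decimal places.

j₁+j₂−J=2  J+j₁−j₂=2  J−j₁+j₂=2  j₁+j₂+J+1=7
(j₁±m₁, j₂±m₂, J±M) = (2,2,4,0,4,0)
P² = 128/7
sum k=2..2:
  [2] +1/8 = 1/8
S = 1/8
C² = P²·S² = 2/7 ; C = +0.534522

+√(2/7) = +0.534522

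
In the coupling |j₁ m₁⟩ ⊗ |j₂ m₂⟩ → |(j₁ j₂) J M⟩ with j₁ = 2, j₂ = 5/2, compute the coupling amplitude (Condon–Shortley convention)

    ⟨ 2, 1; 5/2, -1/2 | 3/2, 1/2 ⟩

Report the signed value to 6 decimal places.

-0.487950

j₁+j₂−J=3  J+j₁−j₂=1  J−j₁+j₂=2  j₁+j₂+J+1=7
(j₁±m₁, j₂±m₂, J±M) = (3,1,2,3,2,1)
P² = 48/35
sum k=0..1:
  [0] +1/12 = 1/12
  [1] −1/2 = -1/2
S = -5/12
C² = P²·S² = 5/21 ; C = -0.487950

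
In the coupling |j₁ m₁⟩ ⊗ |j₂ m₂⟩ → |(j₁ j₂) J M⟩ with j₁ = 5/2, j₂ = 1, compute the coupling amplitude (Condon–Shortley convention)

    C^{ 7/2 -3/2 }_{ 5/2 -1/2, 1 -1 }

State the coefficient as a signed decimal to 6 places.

+√(10/21) ≈ +0.690066

j₁+j₂−J=0  J+j₁−j₂=5  J−j₁+j₂=2  j₁+j₂+J+1=8
(j₁±m₁, j₂±m₂, J±M) = (2,3,0,2,2,5)
P² = 1920/7
sum k=0..0:
  [0] +1/24 = 1/24
S = 1/24
C² = P²·S² = 10/21 ; C = +0.690066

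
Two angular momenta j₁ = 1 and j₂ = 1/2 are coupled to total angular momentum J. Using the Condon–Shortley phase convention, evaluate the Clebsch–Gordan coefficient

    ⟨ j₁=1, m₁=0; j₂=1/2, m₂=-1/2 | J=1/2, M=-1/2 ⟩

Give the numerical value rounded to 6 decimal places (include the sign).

triangle: 1!*1!*0!/3! = 1/6
(j±m)!: 1!*1!*0!*1!*0!*1! = 1
prefactor² = (2J+1)*Δ*N² = 1/3
  k=0: +1/(0!*1!*1!*0!*0!*0!) = 1
Σ = 1  ⇒  CG² = 1/3*1² = 1/3
CG = +√(1/3) = +0.577350

+√(1/3) ≈ +0.577350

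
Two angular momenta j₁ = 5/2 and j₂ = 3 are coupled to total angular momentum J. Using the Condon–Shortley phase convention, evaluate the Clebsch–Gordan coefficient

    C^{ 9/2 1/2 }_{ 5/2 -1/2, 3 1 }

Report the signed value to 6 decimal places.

−√(160/693) ≈ -0.480500

√[10·1!4!5!/11! · 2!3!4!2!5!4!] = √(92160/77)
  +(−1)^0/∏(0,1,3,4,1,1)! = 1/144  (running 1/144)
  +(−1)^1/∏(1,0,2,3,2,2)! = -1/48  (running -1/72)
⟨..|..⟩ = √(92160/77)·(-1/72) = -0.480500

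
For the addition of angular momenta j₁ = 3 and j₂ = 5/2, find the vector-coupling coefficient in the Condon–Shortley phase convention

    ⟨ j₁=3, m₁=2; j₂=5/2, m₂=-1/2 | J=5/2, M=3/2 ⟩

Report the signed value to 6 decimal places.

j₁+j₂−J=3  J+j₁−j₂=3  J−j₁+j₂=2  j₁+j₂+J+1=9
(j₁±m₁, j₂±m₂, J±M) = (5,1,2,3,4,1)
P² = 288/7
sum k=0..1:
  [0] +1/24 = 1/24
  [1] −1/12 = -1/12
S = -1/24
C² = P²·S² = 1/14 ; C = -0.267261

-0.267261  (= −√(1/14))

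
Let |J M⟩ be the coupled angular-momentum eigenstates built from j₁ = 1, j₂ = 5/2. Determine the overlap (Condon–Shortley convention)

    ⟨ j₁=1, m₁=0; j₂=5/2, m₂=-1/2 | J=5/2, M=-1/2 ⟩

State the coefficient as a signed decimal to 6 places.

+√(1/35) ≈ +0.169031

√[6·1!1!4!/7! · 1!1!2!3!2!3!] = √(144/35)
  +(−1)^0/∏(0,1,1,2,0,2)! = 1/4  (running 1/4)
  +(−1)^1/∏(1,0,0,1,1,3)! = -1/6  (running 1/12)
⟨..|..⟩ = √(144/35)·(1/12) = +0.169031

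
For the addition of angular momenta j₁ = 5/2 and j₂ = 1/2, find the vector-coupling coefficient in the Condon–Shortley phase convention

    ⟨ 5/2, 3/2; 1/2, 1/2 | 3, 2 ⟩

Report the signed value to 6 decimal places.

+0.912871

j₁+j₂−J=0  J+j₁−j₂=5  J−j₁+j₂=1  j₁+j₂+J+1=7
(j₁±m₁, j₂±m₂, J±M) = (4,1,1,0,5,1)
P² = 480
sum k=0..0:
  [0] +1/24 = 1/24
S = 1/24
C² = P²·S² = 5/6 ; C = +0.912871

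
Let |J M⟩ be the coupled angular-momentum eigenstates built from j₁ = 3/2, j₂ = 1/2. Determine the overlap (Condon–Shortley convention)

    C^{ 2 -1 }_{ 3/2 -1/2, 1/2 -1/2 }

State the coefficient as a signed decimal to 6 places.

j₁+j₂−J=0  J+j₁−j₂=3  J−j₁+j₂=1  j₁+j₂+J+1=5
(j₁±m₁, j₂±m₂, J±M) = (1,2,0,1,1,3)
P² = 3
sum k=0..0:
  [0] +1/2 = 1/2
S = 1/2
C² = P²·S² = 3/4 ; C = +0.866025

+√(3/4) = +0.866025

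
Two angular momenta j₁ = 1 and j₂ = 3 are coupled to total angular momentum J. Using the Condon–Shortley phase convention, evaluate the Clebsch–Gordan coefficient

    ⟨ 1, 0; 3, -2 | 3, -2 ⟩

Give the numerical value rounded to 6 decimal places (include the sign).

triangle: 1!·1!·5!/8! = 120/40320
(j±m)!: 1!·1!·1!·5!·1!·5! = 14400
prefactor² = (2J+1)·Δ·N² = 300
  k=0: +1/(0!·1!·1!·1!·0!·4!) = 1/24
  k=1: −1/(1!·0!·0!·0!·1!·5!) = -1/120
Σ = 1/30  ⇒  CG² = 300·1/30² = 1/3
CG = +√(1/3) = +0.577350

+0.577350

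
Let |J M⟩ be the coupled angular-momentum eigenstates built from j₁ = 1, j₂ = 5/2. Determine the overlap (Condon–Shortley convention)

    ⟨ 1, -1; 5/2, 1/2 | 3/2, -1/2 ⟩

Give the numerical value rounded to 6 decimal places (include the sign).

triangle: 2!×0!×3!/6! = 12/720
(j±m)!: 0!×2!×3!×2!×1!×2! = 48
prefactor² = (2J+1)×Δ×N² = 16/5
  k=2: +1/(2!×0!×0!×1!×0!×2!) = 1/4
Σ = 1/4  ⇒  CG² = 16/5×1/4² = 1/5
CG = +√(1/5) = +0.447214

+0.447214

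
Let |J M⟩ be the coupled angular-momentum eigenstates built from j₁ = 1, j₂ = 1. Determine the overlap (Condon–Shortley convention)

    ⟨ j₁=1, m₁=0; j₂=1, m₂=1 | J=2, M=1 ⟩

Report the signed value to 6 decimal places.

+0.707107  (= +√(1/2))

√[5·0!2!2!/5! · 1!1!2!0!3!1!] = √(2)
  +(−1)^0/∏(0,0,1,2,1,0)! = 1/2  (running 1/2)
⟨..|..⟩ = √(2)·(1/2) = +0.707107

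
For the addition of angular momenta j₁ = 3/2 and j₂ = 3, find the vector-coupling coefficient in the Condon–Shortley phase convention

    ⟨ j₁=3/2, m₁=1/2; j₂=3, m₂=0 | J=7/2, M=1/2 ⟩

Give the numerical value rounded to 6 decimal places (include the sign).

j₁+j₂−J=1  J+j₁−j₂=2  J−j₁+j₂=5  j₁+j₂+J+1=9
(j₁±m₁, j₂±m₂, J±M) = (2,1,3,3,4,3)
P² = 384/7
sum k=0..1:
  [0] +1/12 = 1/12
  [1] −1/24 = -1/24
S = 1/24
C² = P²·S² = 2/21 ; C = +0.308607

+0.308607  (= +√(2/21))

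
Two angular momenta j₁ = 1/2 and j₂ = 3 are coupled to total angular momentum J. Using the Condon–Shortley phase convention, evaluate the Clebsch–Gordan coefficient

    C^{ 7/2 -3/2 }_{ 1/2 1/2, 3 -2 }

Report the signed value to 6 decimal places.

j₁+j₂−J=0  J+j₁−j₂=1  J−j₁+j₂=6  j₁+j₂+J+1=8
(j₁±m₁, j₂±m₂, J±M) = (1,0,1,5,2,5)
P² = 28800/7
sum k=0..0:
  [0] +1/120 = 1/120
S = 1/120
C² = P²·S² = 2/7 ; C = +0.534522

+0.534522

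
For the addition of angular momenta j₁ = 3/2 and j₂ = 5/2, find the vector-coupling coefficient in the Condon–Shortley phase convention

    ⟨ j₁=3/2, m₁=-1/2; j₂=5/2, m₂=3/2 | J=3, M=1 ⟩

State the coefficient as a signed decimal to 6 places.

-0.639010  (= −√(49/120))

√[7·1!2!4!/8! · 1!2!4!1!4!2!] = √(96/5)
  +(−1)^0/∏(0,1,2,4,0,0)! = 1/48  (running 1/48)
  +(−1)^1/∏(1,0,1,3,1,1)! = -1/6  (running -7/48)
⟨..|..⟩ = √(96/5)·(-7/48) = -0.639010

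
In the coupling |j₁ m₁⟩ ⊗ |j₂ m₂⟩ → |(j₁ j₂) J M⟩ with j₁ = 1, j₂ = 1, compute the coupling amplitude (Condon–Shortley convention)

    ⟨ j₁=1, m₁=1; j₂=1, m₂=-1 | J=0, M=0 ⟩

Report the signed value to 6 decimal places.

√[1·2!0!0!/3! · 2!0!0!2!0!0!] = √(4/3)
  +(−1)^0/∏(0,2,0,0,0,0)! = 1/2  (running 1/2)
⟨..|..⟩ = √(4/3)·(1/2) = +0.577350

+√(1/3) ≈ +0.577350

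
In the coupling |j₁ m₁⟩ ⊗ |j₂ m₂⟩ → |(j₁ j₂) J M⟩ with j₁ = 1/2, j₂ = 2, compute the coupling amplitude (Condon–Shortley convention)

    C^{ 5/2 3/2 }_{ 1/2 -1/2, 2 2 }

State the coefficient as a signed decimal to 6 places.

j₁+j₂−J=0  J+j₁−j₂=1  J−j₁+j₂=4  j₁+j₂+J+1=6
(j₁±m₁, j₂±m₂, J±M) = (0,1,4,0,4,1)
P² = 576/5
sum k=0..0:
  [0] +1/24 = 1/24
S = 1/24
C² = P²·S² = 1/5 ; C = +0.447214

+0.447214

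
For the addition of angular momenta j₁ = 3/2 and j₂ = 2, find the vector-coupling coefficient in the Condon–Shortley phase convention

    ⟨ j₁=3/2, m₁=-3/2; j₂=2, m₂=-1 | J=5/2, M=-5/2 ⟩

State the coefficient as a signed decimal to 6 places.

√[6·1!2!3!/7! · 0!3!1!3!0!5!] = √(432/7)
  +(−1)^1/∏(1,0,2,0,0,3)! = -1/12  (running -1/12)
⟨..|..⟩ = √(432/7)·(-1/12) = -0.654654

-0.654654  (= −√(3/7))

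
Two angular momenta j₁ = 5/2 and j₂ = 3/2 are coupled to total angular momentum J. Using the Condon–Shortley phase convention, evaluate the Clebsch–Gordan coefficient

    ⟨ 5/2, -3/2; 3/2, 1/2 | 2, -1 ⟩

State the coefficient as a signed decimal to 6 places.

+0.154303

triangle: 2!×3!×1!/7! = 12/5040
(j±m)!: 1!×4!×2!×1!×1!×3! = 288
prefactor² = (2J+1)×Δ×N² = 24/7
  k=1: −1/(1!×1!×3!×1!×0!×0!) = -1/6
  k=2: +1/(2!×0!×2!×0!×1!×1!) = 1/4
Σ = 1/12  ⇒  CG² = 24/7×1/12² = 1/42
CG = +√(1/42) = +0.154303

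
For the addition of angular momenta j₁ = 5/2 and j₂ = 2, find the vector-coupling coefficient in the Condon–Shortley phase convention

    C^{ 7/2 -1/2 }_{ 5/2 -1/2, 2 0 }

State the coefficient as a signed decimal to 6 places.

−√(4/105) = -0.195180

j₁+j₂−J=1  J+j₁−j₂=4  J−j₁+j₂=3  j₁+j₂+J+1=9
(j₁±m₁, j₂±m₂, J±M) = (2,3,2,2,3,4)
P² = 768/35
sum k=0..1:
  [0] +1/12 = 1/12
  [1] −1/8 = -1/8
S = -1/24
C² = P²·S² = 4/105 ; C = -0.195180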